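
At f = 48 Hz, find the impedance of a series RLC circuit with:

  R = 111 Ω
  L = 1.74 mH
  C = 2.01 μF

Step 1 — Angular frequency: ω = 2π·f = 2π·48 = 301.6 rad/s.
Step 2 — Component impedances:
  R: Z = R = 111 Ω
  L: Z = jωL = j·301.6·0.00174 = 0 + j0.5248 Ω
  C: Z = 1/(jωC) = -j/(ω·C) = 0 - j1650 Ω
Step 3 — Series combination: Z_total = R + L + C = 111 - j1649 Ω = 1653∠-86.1° Ω.

Z = 111 - j1649 Ω = 1653∠-86.1° Ω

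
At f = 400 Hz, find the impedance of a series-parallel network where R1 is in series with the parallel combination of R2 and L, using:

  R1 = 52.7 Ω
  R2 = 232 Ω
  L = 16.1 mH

Step 1 — Angular frequency: ω = 2π·f = 2π·400 = 2513 rad/s.
Step 2 — Component impedances:
  R1: Z = R = 52.7 Ω
  R2: Z = R = 232 Ω
  L: Z = jωL = j·2513·0.0161 = 0 + j40.46 Ω
Step 3 — Parallel branch: R2 || L = 1/(1/R2 + 1/L) = 6.849 + j39.27 Ω.
Step 4 — Series with R1: Z_total = R1 + (R2 || L) = 59.55 + j39.27 Ω = 71.33∠33.4° Ω.

Z = 59.55 + j39.27 Ω = 71.33∠33.4° Ω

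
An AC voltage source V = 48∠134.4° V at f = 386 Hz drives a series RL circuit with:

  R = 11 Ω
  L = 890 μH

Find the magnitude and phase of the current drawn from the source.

Step 1 — Angular frequency: ω = 2π·f = 2π·386 = 2425 rad/s.
Step 2 — Component impedances:
  R: Z = R = 11 Ω
  L: Z = jωL = j·2425·0.00089 = 0 + j2.159 Ω
Step 3 — Series combination: Z_total = R + L = 11 + j2.159 Ω = 11.21∠11.1° Ω.
Step 4 — Source phasor: V = 48∠134.4° V = -33.58 + j34.29 V.
Step 5 — Ohm's law: I = V / Z_total = (-33.58 + j34.29) / (11 + j2.159) = -2.351 + j3.579 A.
Step 6 — Convert to polar: |I| = 4.282 A, ∠I = 123.3°.

I = 4.282∠123.3° A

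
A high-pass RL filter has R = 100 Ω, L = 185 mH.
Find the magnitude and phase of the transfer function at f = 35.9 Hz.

Step 1 — Angular frequency: ω = 2π·35.9 = 225.6 rad/s.
Step 2 — Transfer function: H(jω) = jωL/(R + jωL).
Step 3 — Numerator jωL = j·41.73; denominator R + jωL = 100 + j41.73.
Step 4 — H = 0.1483 + j0.3554.
Step 5 — Magnitude: |H| = 0.3851 (-8.3 dB); phase: φ = 67.3°.

|H| = 0.3851 (-8.3 dB), φ = 67.3°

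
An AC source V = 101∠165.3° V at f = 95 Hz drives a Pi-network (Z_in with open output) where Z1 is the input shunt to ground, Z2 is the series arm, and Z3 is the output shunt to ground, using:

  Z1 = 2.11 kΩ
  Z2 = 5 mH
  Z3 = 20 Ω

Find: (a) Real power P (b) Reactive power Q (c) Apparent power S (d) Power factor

Step 1 — Angular frequency: ω = 2π·f = 2π·95 = 596.9 rad/s.
Step 2 — Component impedances:
  Z1: Z = R = 2110 Ω
  Z2: Z = jωL = j·596.9·0.005 = 0 + j2.985 Ω
  Z3: Z = R = 20 Ω
Step 3 — With open output, the series arm Z2 and the output shunt Z3 appear in series to ground: Z2 + Z3 = 20 + j2.985 Ω.
Step 4 — Parallel with input shunt Z1: Z_in = Z1 || (Z2 + Z3) = 19.82 + j2.929 Ω = 20.03∠8.4° Ω.
Step 5 — Source phasor: V = 101∠165.3° V = -97.69 + j25.63 V.
Step 6 — Current: I = V / Z = -4.638 + j1.979 A = 5.042∠156.9° A.
Step 7 — Complex power: S = V·I* = 503.8 + j74.45 VA.
Step 8 — Real power: P = Re(S) = 503.8 W.
Step 9 — Reactive power: Q = Im(S) = 74.45 VAR.
Step 10 — Apparent power: |S| = 509.2 VA.
Step 11 — Power factor: PF = P/|S| = 0.9893 (lagging).

(a) P = 503.8 W  (b) Q = 74.45 VAR  (c) S = 509.2 VA  (d) PF = 0.9893 (lagging)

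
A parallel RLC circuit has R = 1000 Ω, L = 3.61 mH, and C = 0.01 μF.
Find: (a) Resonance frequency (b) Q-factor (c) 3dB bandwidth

Step 1 — Resonance: ω₀ = 1/√(LC) = 1/√(0.00361·1e-08) = 1.664e+05 rad/s.
Step 2 — f₀ = ω₀/(2π) = 2.649e+04 Hz.
Step 3 — Parallel Q: Q = R/(ω₀L) = 1000/(1.664e+05·0.00361) = 1.664.
Step 4 — Bandwidth: Δω = ω₀/Q = 1e+05 rad/s; BW = Δω/(2π) = 1.592e+04 Hz.

(a) f₀ = 2.649e+04 Hz  (b) Q = 1.664  (c) BW = 1.592e+04 Hz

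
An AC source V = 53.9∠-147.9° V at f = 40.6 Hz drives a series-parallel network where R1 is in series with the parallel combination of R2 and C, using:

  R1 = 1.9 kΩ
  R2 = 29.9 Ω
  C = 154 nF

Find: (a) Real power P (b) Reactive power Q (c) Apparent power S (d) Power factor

Step 1 — Angular frequency: ω = 2π·f = 2π·40.6 = 255.1 rad/s.
Step 2 — Component impedances:
  R1: Z = R = 1900 Ω
  R2: Z = R = 29.9 Ω
  C: Z = 1/(jωC) = -j/(ω·C) = 0 - j2.546e+04 Ω
Step 3 — Parallel branch: R2 || C = 1/(1/R2 + 1/C) = 29.9 - j0.03512 Ω.
Step 4 — Series with R1: Z_total = R1 + (R2 || C) = 1930 - j0.03512 Ω = 1930∠-0.0° Ω.
Step 5 — Source phasor: V = 53.9∠-147.9° V = -45.66 - j28.64 V.
Step 6 — Current: I = V / Z = -0.02366 - j0.01484 A = 0.02793∠-147.9° A.
Step 7 — Complex power: S = V·I* = 1.505 - j2.74e-05 VA.
Step 8 — Real power: P = Re(S) = 1.505 W.
Step 9 — Reactive power: Q = Im(S) = -2.74e-05 VAR.
Step 10 — Apparent power: |S| = 1.505 VA.
Step 11 — Power factor: PF = P/|S| = 1 (leading).

(a) P = 1.505 W  (b) Q = -2.74e-05 VAR  (c) S = 1.505 VA  (d) PF = 1 (leading)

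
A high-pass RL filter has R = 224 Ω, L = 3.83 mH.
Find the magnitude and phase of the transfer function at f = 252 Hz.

Step 1 — Angular frequency: ω = 2π·252 = 1583 rad/s.
Step 2 — Transfer function: H(jω) = jωL/(R + jωL).
Step 3 — Numerator jωL = j·6.064; denominator R + jωL = 224 + j6.064.
Step 4 — H = 0.0007324 + j0.02705.
Step 5 — Magnitude: |H| = 0.02706 (-31.4 dB); phase: φ = 88.4°.

|H| = 0.02706 (-31.4 dB), φ = 88.4°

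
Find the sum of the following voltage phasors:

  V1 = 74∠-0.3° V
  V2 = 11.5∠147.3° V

Step 1 — Convert each phasor to rectangular form:
  V1 = 74·(cos(-0.3°) + j·sin(-0.3°)) = 74 - j0.3875 V
  V2 = 11.5·(cos(147.3°) + j·sin(147.3°)) = -9.677 + j6.213 V
Step 2 — Sum components: V_total = 64.32 + j5.825 V.
Step 3 — Convert to polar: |V_total| = 64.58 V, ∠V_total = 5.2°.

V_total = 64.58∠5.2° V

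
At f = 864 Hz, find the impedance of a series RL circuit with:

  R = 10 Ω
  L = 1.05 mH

Step 1 — Angular frequency: ω = 2π·f = 2π·864 = 5429 rad/s.
Step 2 — Component impedances:
  R: Z = R = 10 Ω
  L: Z = jωL = j·5429·0.00105 = 0 + j5.7 Ω
Step 3 — Series combination: Z_total = R + L = 10 + j5.7 Ω = 11.51∠29.7° Ω.

Z = 10 + j5.7 Ω = 11.51∠29.7° Ω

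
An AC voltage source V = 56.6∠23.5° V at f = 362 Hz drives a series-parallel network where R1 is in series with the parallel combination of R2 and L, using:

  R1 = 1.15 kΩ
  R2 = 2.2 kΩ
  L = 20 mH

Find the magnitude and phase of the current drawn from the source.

Step 1 — Angular frequency: ω = 2π·f = 2π·362 = 2275 rad/s.
Step 2 — Component impedances:
  R1: Z = R = 1150 Ω
  R2: Z = R = 2200 Ω
  L: Z = jωL = j·2275·0.02 = 0 + j45.49 Ω
Step 3 — Parallel branch: R2 || L = 1/(1/R2 + 1/L) = 0.9402 + j45.47 Ω.
Step 4 — Series with R1: Z_total = R1 + (R2 || L) = 1151 + j45.47 Ω = 1152∠2.3° Ω.
Step 5 — Source phasor: V = 56.6∠23.5° V = 51.91 + j22.57 V.
Step 6 — Ohm's law: I = V / Z_total = (51.91 + j22.57) / (1151 + j45.47) = 0.0458 + j0.0178 A.
Step 7 — Convert to polar: |I| = 0.04914 A, ∠I = 21.2°.

I = 0.04914∠21.2° A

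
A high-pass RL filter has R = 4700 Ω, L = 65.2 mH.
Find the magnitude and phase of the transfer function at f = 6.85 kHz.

Step 1 — Angular frequency: ω = 2π·6850 = 4.304e+04 rad/s.
Step 2 — Transfer function: H(jω) = jωL/(R + jωL).
Step 3 — Numerator jωL = j·2806; denominator R + jωL = 4700 + j2806.
Step 4 — H = 0.2628 + j0.4402.
Step 5 — Magnitude: |H| = 0.5126 (-5.8 dB); phase: φ = 59.2°.

|H| = 0.5126 (-5.8 dB), φ = 59.2°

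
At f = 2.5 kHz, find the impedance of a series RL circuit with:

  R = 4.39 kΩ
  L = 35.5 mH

Step 1 — Angular frequency: ω = 2π·f = 2π·2500 = 1.571e+04 rad/s.
Step 2 — Component impedances:
  R: Z = R = 4390 Ω
  L: Z = jωL = j·1.571e+04·0.0355 = 0 + j557.6 Ω
Step 3 — Series combination: Z_total = R + L = 4390 + j557.6 Ω = 4425∠7.2° Ω.

Z = 4390 + j557.6 Ω = 4425∠7.2° Ω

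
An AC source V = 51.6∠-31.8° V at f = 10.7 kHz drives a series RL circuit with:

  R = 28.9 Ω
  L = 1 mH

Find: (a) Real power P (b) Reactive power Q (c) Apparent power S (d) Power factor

Step 1 — Angular frequency: ω = 2π·f = 2π·1.07e+04 = 6.723e+04 rad/s.
Step 2 — Component impedances:
  R: Z = R = 28.9 Ω
  L: Z = jωL = j·6.723e+04·0.001 = 0 + j67.23 Ω
Step 3 — Series combination: Z_total = R + L = 28.9 + j67.23 Ω = 73.18∠66.7° Ω.
Step 4 — Source phasor: V = 51.6∠-31.8° V = 43.85 - j27.19 V.
Step 5 — Current: I = V / Z = -0.1047 - j0.6973 A = 0.7051∠-98.5° A.
Step 6 — Complex power: S = V·I* = 14.37 + j33.43 VA.
Step 7 — Real power: P = Re(S) = 14.37 W.
Step 8 — Reactive power: Q = Im(S) = 33.43 VAR.
Step 9 — Apparent power: |S| = 36.38 VA.
Step 10 — Power factor: PF = P/|S| = 0.3949 (lagging).

(a) P = 14.37 W  (b) Q = 33.43 VAR  (c) S = 36.38 VA  (d) PF = 0.3949 (lagging)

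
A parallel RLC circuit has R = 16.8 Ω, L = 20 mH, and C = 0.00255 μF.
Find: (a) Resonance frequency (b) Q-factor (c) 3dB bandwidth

Step 1 — Resonance: ω₀ = 1/√(LC) = 1/√(0.02·2.55e-09) = 1.4e+05 rad/s.
Step 2 — f₀ = ω₀/(2π) = 2.229e+04 Hz.
Step 3 — Parallel Q: Q = R/(ω₀L) = 16.8/(1.4e+05·0.02) = 0.005999.
Step 4 — Bandwidth: Δω = ω₀/Q = 2.334e+07 rad/s; BW = Δω/(2π) = 3.715e+06 Hz.

(a) f₀ = 2.229e+04 Hz  (b) Q = 0.005999  (c) BW = 3.715e+06 Hz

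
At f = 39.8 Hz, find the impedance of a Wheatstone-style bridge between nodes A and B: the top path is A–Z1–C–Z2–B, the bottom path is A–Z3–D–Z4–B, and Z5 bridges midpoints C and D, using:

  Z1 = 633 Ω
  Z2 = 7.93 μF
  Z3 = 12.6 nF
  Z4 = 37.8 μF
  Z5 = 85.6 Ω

Step 1 — Angular frequency: ω = 2π·f = 2π·39.8 = 250.1 rad/s.
Step 2 — Component impedances:
  Z1: Z = R = 633 Ω
  Z2: Z = 1/(jωC) = -j/(ω·C) = 0 - j504.3 Ω
  Z3: Z = 1/(jωC) = -j/(ω·C) = 0 - j3.174e+05 Ω
  Z4: Z = 1/(jωC) = -j/(ω·C) = 0 - j105.8 Ω
  Z5: Z = R = 85.6 Ω
Step 3 — Bridge requires nodal analysis (the Z5 bridge couples midpoints C and D, so the two paths cannot be reduced to a simple series/parallel combination). Setting node B to ground and injecting 1 A at node A, the 3-node admittance system at A, C, D solves to V_A = Z_AB = 690.3 - j97.05 Ω = 697.1∠-8.0° Ω.

Z = 690.3 - j97.05 Ω = 697.1∠-8.0° Ω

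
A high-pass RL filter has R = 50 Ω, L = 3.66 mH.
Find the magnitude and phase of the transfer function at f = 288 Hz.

Step 1 — Angular frequency: ω = 2π·288 = 1810 rad/s.
Step 2 — Transfer function: H(jω) = jωL/(R + jωL).
Step 3 — Numerator jωL = j·6.623; denominator R + jωL = 50 + j6.623.
Step 4 — H = 0.01724 + j0.1302.
Step 5 — Magnitude: |H| = 0.1313 (-17.6 dB); phase: φ = 82.5°.

|H| = 0.1313 (-17.6 dB), φ = 82.5°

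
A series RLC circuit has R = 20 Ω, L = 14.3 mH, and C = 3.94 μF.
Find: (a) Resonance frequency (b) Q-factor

Step 1 — Resonance condition Im(Z)=0 gives ω₀ = 1/√(LC).
Step 2 — ω₀ = 1/√(0.0143·3.94e-06) = 4213 rad/s.
Step 3 — f₀ = ω₀/(2π) = 670.5 Hz.
Step 4 — Series Q: Q = ω₀L/R = 4213·0.0143/20 = 3.012.

(a) f₀ = 670.5 Hz  (b) Q = 3.012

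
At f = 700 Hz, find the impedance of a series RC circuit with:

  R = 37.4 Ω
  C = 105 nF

Step 1 — Angular frequency: ω = 2π·f = 2π·700 = 4398 rad/s.
Step 2 — Component impedances:
  R: Z = R = 37.4 Ω
  C: Z = 1/(jωC) = -j/(ω·C) = 0 - j2165 Ω
Step 3 — Series combination: Z_total = R + C = 37.4 - j2165 Ω = 2166∠-89.0° Ω.

Z = 37.4 - j2165 Ω = 2166∠-89.0° Ω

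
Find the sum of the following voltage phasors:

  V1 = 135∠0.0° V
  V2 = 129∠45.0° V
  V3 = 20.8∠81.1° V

Step 1 — Convert each phasor to rectangular form:
  V1 = 135·(cos(0.0°) + j·sin(0.0°)) = 135 V
  V2 = 129·(cos(45.0°) + j·sin(45.0°)) = 91.22 + j91.22 V
  V3 = 20.8·(cos(81.1°) + j·sin(81.1°)) = 3.218 + j20.55 V
Step 2 — Sum components: V_total = 229.4 + j111.8 V.
Step 3 — Convert to polar: |V_total| = 255.2 V, ∠V_total = 26.0°.

V_total = 255.2∠26.0° V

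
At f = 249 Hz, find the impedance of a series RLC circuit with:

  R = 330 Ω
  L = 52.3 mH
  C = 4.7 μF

Step 1 — Angular frequency: ω = 2π·f = 2π·249 = 1565 rad/s.
Step 2 — Component impedances:
  R: Z = R = 330 Ω
  L: Z = jωL = j·1565·0.0523 = 0 + j81.82 Ω
  C: Z = 1/(jωC) = -j/(ω·C) = 0 - j136 Ω
Step 3 — Series combination: Z_total = R + L + C = 330 - j54.17 Ω = 334.4∠-9.3° Ω.

Z = 330 - j54.17 Ω = 334.4∠-9.3° Ω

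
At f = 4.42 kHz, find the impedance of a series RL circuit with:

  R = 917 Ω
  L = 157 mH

Step 1 — Angular frequency: ω = 2π·f = 2π·4420 = 2.777e+04 rad/s.
Step 2 — Component impedances:
  R: Z = R = 917 Ω
  L: Z = jωL = j·2.777e+04·0.157 = 0 + j4360 Ω
Step 3 — Series combination: Z_total = R + L = 917 + j4360 Ω = 4456∠78.1° Ω.

Z = 917 + j4360 Ω = 4456∠78.1° Ω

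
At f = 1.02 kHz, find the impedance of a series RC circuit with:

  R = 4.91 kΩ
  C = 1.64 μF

Step 1 — Angular frequency: ω = 2π·f = 2π·1020 = 6409 rad/s.
Step 2 — Component impedances:
  R: Z = R = 4910 Ω
  C: Z = 1/(jωC) = -j/(ω·C) = 0 - j95.14 Ω
Step 3 — Series combination: Z_total = R + C = 4910 - j95.14 Ω = 4911∠-1.1° Ω.

Z = 4910 - j95.14 Ω = 4911∠-1.1° Ω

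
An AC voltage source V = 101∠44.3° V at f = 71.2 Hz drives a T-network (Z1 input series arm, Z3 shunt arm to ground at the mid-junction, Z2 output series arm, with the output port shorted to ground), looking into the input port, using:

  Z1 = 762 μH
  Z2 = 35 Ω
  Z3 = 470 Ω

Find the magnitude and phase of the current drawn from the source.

Step 1 — Angular frequency: ω = 2π·f = 2π·71.2 = 447.4 rad/s.
Step 2 — Component impedances:
  Z1: Z = jωL = j·447.4·0.000762 = 0 + j0.3409 Ω
  Z2: Z = R = 35 Ω
  Z3: Z = R = 470 Ω
Step 3 — With the output port shorted to ground, the output series arm Z2 runs from the junction to ground; the shunt arm Z3 also runs from the junction to ground. They appear in parallel: Z3 || Z2 = 32.57 Ω.
Step 4 — Series with input arm Z1: Z_in = Z1 + (Z3 || Z2) = 32.57 + j0.3409 Ω = 32.58∠0.6° Ω.
Step 5 — Source phasor: V = 101∠44.3° V = 72.28 + j70.54 V.
Step 6 — Ohm's law: I = V / Z_total = (72.28 + j70.54) / (32.57 + j0.3409) = 2.241 + j2.142 A.
Step 7 — Convert to polar: |I| = 3.1 A, ∠I = 43.7°.

I = 3.1∠43.7° A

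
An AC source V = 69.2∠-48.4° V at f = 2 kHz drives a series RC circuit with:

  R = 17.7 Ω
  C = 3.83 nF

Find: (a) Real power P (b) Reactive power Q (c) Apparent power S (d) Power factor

Step 1 — Angular frequency: ω = 2π·f = 2π·2000 = 1.257e+04 rad/s.
Step 2 — Component impedances:
  R: Z = R = 17.7 Ω
  C: Z = 1/(jωC) = -j/(ω·C) = 0 - j2.078e+04 Ω
Step 3 — Series combination: Z_total = R + C = 17.7 - j2.078e+04 Ω = 2.078e+04∠-90.0° Ω.
Step 4 — Source phasor: V = 69.2∠-48.4° V = 45.94 - j51.75 V.
Step 5 — Current: I = V / Z = 0.002492 + j0.002209 A = 0.003331∠41.6° A.
Step 6 — Complex power: S = V·I* = 0.0001963 - j0.2305 VA.
Step 7 — Real power: P = Re(S) = 0.0001963 W.
Step 8 — Reactive power: Q = Im(S) = -0.2305 VAR.
Step 9 — Apparent power: |S| = 0.2305 VA.
Step 10 — Power factor: PF = P/|S| = 0.0008519 (leading).

(a) P = 0.0001963 W  (b) Q = -0.2305 VAR  (c) S = 0.2305 VA  (d) PF = 0.0008519 (leading)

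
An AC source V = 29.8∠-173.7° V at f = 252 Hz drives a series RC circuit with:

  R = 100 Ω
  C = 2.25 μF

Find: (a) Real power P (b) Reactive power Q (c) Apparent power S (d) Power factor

Step 1 — Angular frequency: ω = 2π·f = 2π·252 = 1583 rad/s.
Step 2 — Component impedances:
  R: Z = R = 100 Ω
  C: Z = 1/(jωC) = -j/(ω·C) = 0 - j280.7 Ω
Step 3 — Series combination: Z_total = R + C = 100 - j280.7 Ω = 298∠-70.4° Ω.
Step 4 — Source phasor: V = 29.8∠-173.7° V = -29.62 - j3.27 V.
Step 5 — Current: I = V / Z = -0.02302 - j0.09732 A = 0.1∠-103.3° A.
Step 6 — Complex power: S = V·I* = 1 - j2.807 VA.
Step 7 — Real power: P = Re(S) = 1 W.
Step 8 — Reactive power: Q = Im(S) = -2.807 VAR.
Step 9 — Apparent power: |S| = 2.98 VA.
Step 10 — Power factor: PF = P/|S| = 0.3356 (leading).

(a) P = 1 W  (b) Q = -2.807 VAR  (c) S = 2.98 VA  (d) PF = 0.3356 (leading)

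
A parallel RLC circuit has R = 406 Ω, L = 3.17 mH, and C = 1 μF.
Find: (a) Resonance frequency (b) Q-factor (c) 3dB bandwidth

Step 1 — Resonance: ω₀ = 1/√(LC) = 1/√(0.00317·1e-06) = 1.776e+04 rad/s.
Step 2 — f₀ = ω₀/(2π) = 2827 Hz.
Step 3 — Parallel Q: Q = R/(ω₀L) = 406/(1.776e+04·0.00317) = 7.211.
Step 4 — Bandwidth: Δω = ω₀/Q = 2463 rad/s; BW = Δω/(2π) = 392 Hz.

(a) f₀ = 2827 Hz  (b) Q = 7.211  (c) BW = 392 Hz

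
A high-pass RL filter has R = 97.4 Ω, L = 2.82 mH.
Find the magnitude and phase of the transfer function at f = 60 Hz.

Step 1 — Angular frequency: ω = 2π·60 = 377 rad/s.
Step 2 — Transfer function: H(jω) = jωL/(R + jωL).
Step 3 — Numerator jωL = j·1.063; denominator R + jωL = 97.4 + j1.063.
Step 4 — H = 0.0001191 + j0.01091.
Step 5 — Magnitude: |H| = 0.01091 (-39.2 dB); phase: φ = 89.4°.

|H| = 0.01091 (-39.2 dB), φ = 89.4°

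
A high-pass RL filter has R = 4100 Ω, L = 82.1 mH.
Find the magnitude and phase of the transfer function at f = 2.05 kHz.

Step 1 — Angular frequency: ω = 2π·2050 = 1.288e+04 rad/s.
Step 2 — Transfer function: H(jω) = jωL/(R + jωL).
Step 3 — Numerator jωL = j·1057; denominator R + jωL = 4100 + j1057.
Step 4 — H = 0.06238 + j0.2418.
Step 5 — Magnitude: |H| = 0.2498 (-12.0 dB); phase: φ = 75.5°.

|H| = 0.2498 (-12.0 dB), φ = 75.5°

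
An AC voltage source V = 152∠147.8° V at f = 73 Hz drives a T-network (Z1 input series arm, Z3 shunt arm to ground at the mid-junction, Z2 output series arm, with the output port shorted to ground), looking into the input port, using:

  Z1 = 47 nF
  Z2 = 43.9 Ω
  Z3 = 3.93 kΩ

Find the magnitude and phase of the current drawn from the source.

Step 1 — Angular frequency: ω = 2π·f = 2π·73 = 458.7 rad/s.
Step 2 — Component impedances:
  Z1: Z = 1/(jωC) = -j/(ω·C) = 0 - j4.639e+04 Ω
  Z2: Z = R = 43.9 Ω
  Z3: Z = R = 3930 Ω
Step 3 — With the output port shorted to ground, the output series arm Z2 runs from the junction to ground; the shunt arm Z3 also runs from the junction to ground. They appear in parallel: Z3 || Z2 = 43.42 Ω.
Step 4 — Series with input arm Z1: Z_in = Z1 + (Z3 || Z2) = 43.42 - j4.639e+04 Ω = 4.639e+04∠-89.9° Ω.
Step 5 — Source phasor: V = 152∠147.8° V = -128.6 + j81 V.
Step 6 — Ohm's law: I = V / Z_total = (-128.6 + j81) / (43.42 - j4.639e+04) = -0.001749 - j0.002771 A.
Step 7 — Convert to polar: |I| = 0.003277 A, ∠I = -122.3°.

I = 0.003277∠-122.3° A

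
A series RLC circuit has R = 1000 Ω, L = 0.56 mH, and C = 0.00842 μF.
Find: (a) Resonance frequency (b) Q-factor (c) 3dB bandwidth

Step 1 — Resonance: ω₀ = 1/√(LC) = 1/√(0.00056·8.42e-09) = 4.605e+05 rad/s.
Step 2 — f₀ = ω₀/(2π) = 7.329e+04 Hz.
Step 3 — Series Q: Q = ω₀L/R = 4.605e+05·0.00056/1000 = 0.2579.
Step 4 — Bandwidth: Δω = ω₀/Q = 1.786e+06 rad/s; BW = Δω/(2π) = 2.842e+05 Hz.

(a) f₀ = 7.329e+04 Hz  (b) Q = 0.2579  (c) BW = 2.842e+05 Hz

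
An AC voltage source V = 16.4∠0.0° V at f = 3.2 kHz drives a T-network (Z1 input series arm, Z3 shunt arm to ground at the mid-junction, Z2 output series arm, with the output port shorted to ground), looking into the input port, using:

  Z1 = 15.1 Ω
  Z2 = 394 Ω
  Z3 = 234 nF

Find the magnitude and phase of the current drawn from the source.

Step 1 — Angular frequency: ω = 2π·f = 2π·3200 = 2.011e+04 rad/s.
Step 2 — Component impedances:
  Z1: Z = R = 15.1 Ω
  Z2: Z = R = 394 Ω
  Z3: Z = 1/(jωC) = -j/(ω·C) = 0 - j212.5 Ω
Step 3 — With the output port shorted to ground, the output series arm Z2 runs from the junction to ground; the shunt arm Z3 also runs from the junction to ground. They appear in parallel: Z3 || Z2 = 88.81 - j164.6 Ω.
Step 4 — Series with input arm Z1: Z_in = Z1 + (Z3 || Z2) = 103.9 - j164.6 Ω = 194.7∠-57.7° Ω.
Step 5 — Source phasor: V = 16.4∠0.0° V = 16.4 V.
Step 6 — Ohm's law: I = V / Z_total = (16.4) / (103.9 - j164.6) = 0.04496 + j0.07124 A.
Step 7 — Convert to polar: |I| = 0.08424 A, ∠I = 57.7°.

I = 0.08424∠57.7° A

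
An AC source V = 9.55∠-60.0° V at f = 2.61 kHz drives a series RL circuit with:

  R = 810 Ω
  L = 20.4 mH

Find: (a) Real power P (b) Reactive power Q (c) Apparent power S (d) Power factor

Step 1 — Angular frequency: ω = 2π·f = 2π·2610 = 1.64e+04 rad/s.
Step 2 — Component impedances:
  R: Z = R = 810 Ω
  L: Z = jωL = j·1.64e+04·0.0204 = 0 + j334.5 Ω
Step 3 — Series combination: Z_total = R + L = 810 + j334.5 Ω = 876.4∠22.4° Ω.
Step 4 — Source phasor: V = 9.55∠-60.0° V = 4.775 - j8.271 V.
Step 5 — Current: I = V / Z = 0.001433 - j0.0108 A = 0.0109∠-82.4° A.
Step 6 — Complex power: S = V·I* = 0.09619 + j0.03973 VA.
Step 7 — Real power: P = Re(S) = 0.09619 W.
Step 8 — Reactive power: Q = Im(S) = 0.03973 VAR.
Step 9 — Apparent power: |S| = 0.1041 VA.
Step 10 — Power factor: PF = P/|S| = 0.9243 (lagging).

(a) P = 0.09619 W  (b) Q = 0.03973 VAR  (c) S = 0.1041 VA  (d) PF = 0.9243 (lagging)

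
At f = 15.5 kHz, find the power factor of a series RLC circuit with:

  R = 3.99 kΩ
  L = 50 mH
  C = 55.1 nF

Step 1 — Angular frequency: ω = 2π·f = 2π·1.55e+04 = 9.739e+04 rad/s.
Step 2 — Component impedances:
  R: Z = R = 3990 Ω
  L: Z = jωL = j·9.739e+04·0.05 = 0 + j4869 Ω
  C: Z = 1/(jωC) = -j/(ω·C) = 0 - j186.4 Ω
Step 3 — Series combination: Z_total = R + L + C = 3990 + j4683 Ω = 6152∠49.6° Ω.
Step 4 — Power factor: PF = cos(φ) = Re(Z)/|Z| = 3990/6152.4 = 0.6485.
Step 5 — Type: Im(Z) = 4683 ⇒ lagging (phase φ = 49.6°).

PF = 0.6485 (lagging, φ = 49.6°)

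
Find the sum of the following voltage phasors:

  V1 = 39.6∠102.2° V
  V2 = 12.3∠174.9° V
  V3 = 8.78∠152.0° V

Step 1 — Convert each phasor to rectangular form:
  V1 = 39.6·(cos(102.2°) + j·sin(102.2°)) = -8.368 + j38.71 V
  V2 = 12.3·(cos(174.9°) + j·sin(174.9°)) = -12.25 + j1.093 V
  V3 = 8.78·(cos(152.0°) + j·sin(152.0°)) = -7.752 + j4.122 V
Step 2 — Sum components: V_total = -28.37 + j43.92 V.
Step 3 — Convert to polar: |V_total| = 52.29 V, ∠V_total = 122.9°.

V_total = 52.29∠122.9° V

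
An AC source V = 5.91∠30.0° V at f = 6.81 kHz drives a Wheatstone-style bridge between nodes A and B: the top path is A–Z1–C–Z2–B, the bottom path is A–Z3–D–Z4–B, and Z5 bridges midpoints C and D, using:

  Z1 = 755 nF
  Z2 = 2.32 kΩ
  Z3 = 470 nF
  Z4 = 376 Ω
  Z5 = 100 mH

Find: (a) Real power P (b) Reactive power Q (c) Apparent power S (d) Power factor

Step 1 — Angular frequency: ω = 2π·f = 2π·6810 = 4.279e+04 rad/s.
Step 2 — Component impedances:
  Z1: Z = 1/(jωC) = -j/(ω·C) = 0 - j30.95 Ω
  Z2: Z = R = 2320 Ω
  Z3: Z = 1/(jωC) = -j/(ω·C) = 0 - j49.73 Ω
  Z4: Z = R = 376 Ω
  Z5: Z = jωL = j·4.279e+04·0.1 = 0 + j4279 Ω
Step 3 — Bridge requires nodal analysis (the Z5 bridge couples midpoints C and D, so the two paths cannot be reduced to a simple series/parallel combination). Setting node B to ground and injecting 1 A at node A, the 3-node admittance system at A, C, D solves to V_A = Z_AB = 324.1 - j37.76 Ω = 326.3∠-6.6° Ω.
Step 4 — Source phasor: V = 5.91∠30.0° V = 5.118 + j2.955 V.
Step 5 — Current: I = V / Z = 0.01453 + j0.01081 A = 0.01811∠36.6° A.
Step 6 — Complex power: S = V·I* = 0.1063 - j0.01239 VA.
Step 7 — Real power: P = Re(S) = 0.1063 W.
Step 8 — Reactive power: Q = Im(S) = -0.01239 VAR.
Step 9 — Apparent power: |S| = 0.107 VA.
Step 10 — Power factor: PF = P/|S| = 0.9933 (leading).

(a) P = 0.1063 W  (b) Q = -0.01239 VAR  (c) S = 0.107 VA  (d) PF = 0.9933 (leading)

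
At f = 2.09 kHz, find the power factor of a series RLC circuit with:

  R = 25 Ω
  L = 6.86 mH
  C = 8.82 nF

Step 1 — Angular frequency: ω = 2π·f = 2π·2090 = 1.313e+04 rad/s.
Step 2 — Component impedances:
  R: Z = R = 25 Ω
  L: Z = jωL = j·1.313e+04·0.00686 = 0 + j90.08 Ω
  C: Z = 1/(jωC) = -j/(ω·C) = 0 - j8634 Ω
Step 3 — Series combination: Z_total = R + L + C = 25 - j8544 Ω = 8544∠-89.8° Ω.
Step 4 — Power factor: PF = cos(φ) = Re(Z)/|Z| = 25/8544 = 0.002926.
Step 5 — Type: Im(Z) = -8544 ⇒ leading (phase φ = -89.8°).

PF = 0.002926 (leading, φ = -89.8°)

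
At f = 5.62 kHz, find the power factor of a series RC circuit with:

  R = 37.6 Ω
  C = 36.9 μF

Step 1 — Angular frequency: ω = 2π·f = 2π·5620 = 3.531e+04 rad/s.
Step 2 — Component impedances:
  R: Z = R = 37.6 Ω
  C: Z = 1/(jωC) = -j/(ω·C) = 0 - j0.7675 Ω
Step 3 — Series combination: Z_total = R + C = 37.6 - j0.7675 Ω = 37.61∠-1.2° Ω.
Step 4 — Power factor: PF = cos(φ) = Re(Z)/|Z| = 37.6/37.608 = 0.9998.
Step 5 — Type: Im(Z) = -0.7675 ⇒ leading (phase φ = -1.2°).

PF = 0.9998 (leading, φ = -1.2°)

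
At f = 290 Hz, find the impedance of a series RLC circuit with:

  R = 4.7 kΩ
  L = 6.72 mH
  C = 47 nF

Step 1 — Angular frequency: ω = 2π·f = 2π·290 = 1822 rad/s.
Step 2 — Component impedances:
  R: Z = R = 4700 Ω
  L: Z = jωL = j·1822·0.00672 = 0 + j12.24 Ω
  C: Z = 1/(jωC) = -j/(ω·C) = 0 - j1.168e+04 Ω
Step 3 — Series combination: Z_total = R + L + C = 4700 - j1.166e+04 Ω = 1.258e+04∠-68.1° Ω.

Z = 4700 - j1.166e+04 Ω = 1.258e+04∠-68.1° Ω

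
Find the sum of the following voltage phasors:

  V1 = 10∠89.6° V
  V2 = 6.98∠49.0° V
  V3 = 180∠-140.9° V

Step 1 — Convert each phasor to rectangular form:
  V1 = 10·(cos(89.6°) + j·sin(89.6°)) = 0.06981 + j10 V
  V2 = 6.98·(cos(49.0°) + j·sin(49.0°)) = 4.579 + j5.268 V
  V3 = 180·(cos(-140.9°) + j·sin(-140.9°)) = -139.7 - j113.5 V
Step 2 — Sum components: V_total = -135 - j98.25 V.
Step 3 — Convert to polar: |V_total| = 167 V, ∠V_total = -144.0°.

V_total = 167∠-144.0° V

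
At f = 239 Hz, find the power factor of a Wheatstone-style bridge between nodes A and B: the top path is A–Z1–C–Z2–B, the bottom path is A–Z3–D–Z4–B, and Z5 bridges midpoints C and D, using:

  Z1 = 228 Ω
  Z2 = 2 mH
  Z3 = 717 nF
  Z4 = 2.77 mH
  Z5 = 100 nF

Step 1 — Angular frequency: ω = 2π·f = 2π·239 = 1502 rad/s.
Step 2 — Component impedances:
  Z1: Z = R = 228 Ω
  Z2: Z = jωL = j·1502·0.002 = 0 + j3.003 Ω
  Z3: Z = 1/(jωC) = -j/(ω·C) = 0 - j928.8 Ω
  Z4: Z = jωL = j·1502·0.00277 = 0 + j4.16 Ω
  Z5: Z = 1/(jωC) = -j/(ω·C) = 0 - j6659 Ω
Step 3 — Bridge requires nodal analysis (the Z5 bridge couples midpoints C and D, so the two paths cannot be reduced to a simple series/parallel combination). Setting node B to ground and injecting 1 A at node A, the 3-node admittance system at A, C, D solves to V_A = Z_AB = 216.3 - j50.49 Ω = 222.1∠-13.1° Ω.
Step 4 — Power factor: PF = cos(φ) = Re(Z)/|Z| = 216.25/222.07 = 0.9738.
Step 5 — Type: Im(Z) = -50.49 ⇒ leading (phase φ = -13.1°).

PF = 0.9738 (leading, φ = -13.1°)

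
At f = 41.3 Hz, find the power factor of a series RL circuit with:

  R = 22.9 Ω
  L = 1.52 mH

Step 1 — Angular frequency: ω = 2π·f = 2π·41.3 = 259.5 rad/s.
Step 2 — Component impedances:
  R: Z = R = 22.9 Ω
  L: Z = jωL = j·259.5·0.00152 = 0 + j0.3944 Ω
Step 3 — Series combination: Z_total = R + L = 22.9 + j0.3944 Ω = 22.9∠1.0° Ω.
Step 4 — Power factor: PF = cos(φ) = Re(Z)/|Z| = 22.9/22.903 = 0.9999.
Step 5 — Type: Im(Z) = 0.3944 ⇒ lagging (phase φ = 1.0°).

PF = 0.9999 (lagging, φ = 1.0°)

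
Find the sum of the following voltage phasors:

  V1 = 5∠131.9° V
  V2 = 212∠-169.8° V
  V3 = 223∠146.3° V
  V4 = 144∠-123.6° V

Step 1 — Convert each phasor to rectangular form:
  V1 = 5·(cos(131.9°) + j·sin(131.9°)) = -3.339 + j3.722 V
  V2 = 212·(cos(-169.8°) + j·sin(-169.8°)) = -208.6 - j37.54 V
  V3 = 223·(cos(146.3°) + j·sin(146.3°)) = -185.5 + j123.7 V
  V4 = 144·(cos(-123.6°) + j·sin(-123.6°)) = -79.69 - j119.9 V
Step 2 — Sum components: V_total = -477.2 - j30.03 V.
Step 3 — Convert to polar: |V_total| = 478.1 V, ∠V_total = -176.4°.

V_total = 478.1∠-176.4° V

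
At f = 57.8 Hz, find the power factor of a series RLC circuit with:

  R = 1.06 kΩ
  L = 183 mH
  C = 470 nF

Step 1 — Angular frequency: ω = 2π·f = 2π·57.8 = 363.2 rad/s.
Step 2 — Component impedances:
  R: Z = R = 1060 Ω
  L: Z = jωL = j·363.2·0.183 = 0 + j66.46 Ω
  C: Z = 1/(jωC) = -j/(ω·C) = 0 - j5859 Ω
Step 3 — Series combination: Z_total = R + L + C = 1060 - j5792 Ω = 5888∠-79.6° Ω.
Step 4 — Power factor: PF = cos(φ) = Re(Z)/|Z| = 1060/5888 = 0.18.
Step 5 — Type: Im(Z) = -5792 ⇒ leading (phase φ = -79.6°).

PF = 0.18 (leading, φ = -79.6°)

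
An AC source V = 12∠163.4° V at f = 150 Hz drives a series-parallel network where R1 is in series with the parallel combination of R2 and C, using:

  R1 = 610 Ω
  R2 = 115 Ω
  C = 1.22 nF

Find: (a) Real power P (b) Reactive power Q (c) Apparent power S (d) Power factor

Step 1 — Angular frequency: ω = 2π·f = 2π·150 = 942.5 rad/s.
Step 2 — Component impedances:
  R1: Z = R = 610 Ω
  R2: Z = R = 115 Ω
  C: Z = 1/(jωC) = -j/(ω·C) = 0 - j8.697e+05 Ω
Step 3 — Parallel branch: R2 || C = 1/(1/R2 + 1/C) = 115 - j0.01521 Ω.
Step 4 — Series with R1: Z_total = R1 + (R2 || C) = 725 - j0.01521 Ω = 725∠-0.0° Ω.
Step 5 — Source phasor: V = 12∠163.4° V = -11.5 + j3.428 V.
Step 6 — Current: I = V / Z = -0.01586 + j0.004728 A = 0.01655∠163.4° A.
Step 7 — Complex power: S = V·I* = 0.1986 - j4.166e-06 VA.
Step 8 — Real power: P = Re(S) = 0.1986 W.
Step 9 — Reactive power: Q = Im(S) = -4.166e-06 VAR.
Step 10 — Apparent power: |S| = 0.1986 VA.
Step 11 — Power factor: PF = P/|S| = 1 (leading).

(a) P = 0.1986 W  (b) Q = -4.166e-06 VAR  (c) S = 0.1986 VA  (d) PF = 1 (leading)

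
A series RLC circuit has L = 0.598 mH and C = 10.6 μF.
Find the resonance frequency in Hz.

Step 1 — Resonance condition Im(Z)=0 gives ω₀ = 1/√(LC).
Step 2 — ω₀ = 1/√(0.000598·1.06e-05) = 1.256e+04 rad/s.
Step 3 — f₀ = ω₀/(2π) = 1999 Hz.

f₀ = 1999 Hz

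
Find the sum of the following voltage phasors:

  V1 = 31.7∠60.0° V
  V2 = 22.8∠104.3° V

Step 1 — Convert each phasor to rectangular form:
  V1 = 31.7·(cos(60.0°) + j·sin(60.0°)) = 15.85 + j27.45 V
  V2 = 22.8·(cos(104.3°) + j·sin(104.3°)) = -5.632 + j22.09 V
Step 2 — Sum components: V_total = 10.22 + j49.55 V.
Step 3 — Convert to polar: |V_total| = 50.59 V, ∠V_total = 78.3°.

V_total = 50.59∠78.3° V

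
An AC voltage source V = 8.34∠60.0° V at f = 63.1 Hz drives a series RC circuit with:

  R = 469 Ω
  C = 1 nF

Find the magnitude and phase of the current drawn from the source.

Step 1 — Angular frequency: ω = 2π·f = 2π·63.1 = 396.5 rad/s.
Step 2 — Component impedances:
  R: Z = R = 469 Ω
  C: Z = 1/(jωC) = -j/(ω·C) = 0 - j2.522e+06 Ω
Step 3 — Series combination: Z_total = R + C = 469 - j2.522e+06 Ω = 2.522e+06∠-90.0° Ω.
Step 4 — Source phasor: V = 8.34∠60.0° V = 4.17 + j7.223 V.
Step 5 — Ohm's law: I = V / Z_total = (4.17 + j7.223) / (469 - j2.522e+06) = -2.863e-06 + j1.654e-06 A.
Step 6 — Convert to polar: |I| = 3.307e-06 A, ∠I = 150.0°.

I = 3.307e-06∠150.0° A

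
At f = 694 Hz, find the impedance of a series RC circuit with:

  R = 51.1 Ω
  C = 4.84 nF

Step 1 — Angular frequency: ω = 2π·f = 2π·694 = 4361 rad/s.
Step 2 — Component impedances:
  R: Z = R = 51.1 Ω
  C: Z = 1/(jωC) = -j/(ω·C) = 0 - j4.738e+04 Ω
Step 3 — Series combination: Z_total = R + C = 51.1 - j4.738e+04 Ω = 4.738e+04∠-89.9° Ω.

Z = 51.1 - j4.738e+04 Ω = 4.738e+04∠-89.9° Ω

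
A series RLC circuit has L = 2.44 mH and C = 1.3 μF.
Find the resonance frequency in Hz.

Step 1 — Resonance condition Im(Z)=0 gives ω₀ = 1/√(LC).
Step 2 — ω₀ = 1/√(0.00244·1.3e-06) = 1.776e+04 rad/s.
Step 3 — f₀ = ω₀/(2π) = 2826 Hz.

f₀ = 2826 Hz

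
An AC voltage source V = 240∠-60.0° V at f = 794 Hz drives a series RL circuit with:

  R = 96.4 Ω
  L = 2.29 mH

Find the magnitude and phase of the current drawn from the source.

Step 1 — Angular frequency: ω = 2π·f = 2π·794 = 4989 rad/s.
Step 2 — Component impedances:
  R: Z = R = 96.4 Ω
  L: Z = jωL = j·4989·0.00229 = 0 + j11.42 Ω
Step 3 — Series combination: Z_total = R + L = 96.4 + j11.42 Ω = 97.07∠6.8° Ω.
Step 4 — Source phasor: V = 240∠-60.0° V = 120 - j207.8 V.
Step 5 — Ohm's law: I = V / Z_total = (120 - j207.8) / (96.4 + j11.42) = 0.9756 - j2.272 A.
Step 6 — Convert to polar: |I| = 2.472 A, ∠I = -66.8°.

I = 2.472∠-66.8° A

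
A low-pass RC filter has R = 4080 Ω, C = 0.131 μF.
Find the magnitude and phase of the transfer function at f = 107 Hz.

Step 1 — Angular frequency: ω = 2π·107 = 672.3 rad/s.
Step 2 — Transfer function: H(jω) = 1/(1 + jωRC).
Step 3 — Denominator: 1 + jωRC = 1 + j·672.3·4080·1.31e-07 = 1 + j0.3593.
Step 4 — H = 0.8856 - j0.3182.
Step 5 — Magnitude: |H| = 0.9411 (-0.5 dB); phase: φ = -19.8°.

|H| = 0.9411 (-0.5 dB), φ = -19.8°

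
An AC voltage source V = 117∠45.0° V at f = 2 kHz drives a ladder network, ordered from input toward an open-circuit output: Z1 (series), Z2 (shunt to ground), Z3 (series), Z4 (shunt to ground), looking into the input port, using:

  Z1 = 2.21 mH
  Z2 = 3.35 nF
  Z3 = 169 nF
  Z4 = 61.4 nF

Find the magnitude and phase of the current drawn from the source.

Step 1 — Angular frequency: ω = 2π·f = 2π·2000 = 1.257e+04 rad/s.
Step 2 — Component impedances:
  Z1: Z = jωL = j·1.257e+04·0.00221 = 0 + j27.77 Ω
  Z2: Z = 1/(jωC) = -j/(ω·C) = 0 - j2.375e+04 Ω
  Z3: Z = 1/(jωC) = -j/(ω·C) = 0 - j470.9 Ω
  Z4: Z = 1/(jωC) = -j/(ω·C) = 0 - j1296 Ω
Step 3 — Ladder network (open output): work backward from the far end, alternating series and parallel combinations. Z_in = 0 - j1617 Ω = 1617∠-90.0° Ω.
Step 4 — Source phasor: V = 117∠45.0° V = 82.73 + j82.73 V.
Step 5 — Ohm's law: I = V / Z_total = (82.73 + j82.73) / (0 - j1617) = -0.05117 + j0.05117 A.
Step 6 — Convert to polar: |I| = 0.07236 A, ∠I = 135.0°.

I = 0.07236∠135.0° A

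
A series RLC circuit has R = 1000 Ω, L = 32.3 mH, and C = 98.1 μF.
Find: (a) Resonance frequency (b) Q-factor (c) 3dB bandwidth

Step 1 — Resonance: ω₀ = 1/√(LC) = 1/√(0.0323·9.81e-05) = 561.8 rad/s.
Step 2 — f₀ = ω₀/(2π) = 89.41 Hz.
Step 3 — Series Q: Q = ω₀L/R = 561.8·0.0323/1000 = 0.01815.
Step 4 — Bandwidth: Δω = ω₀/Q = 3.096e+04 rad/s; BW = Δω/(2π) = 4927 Hz.

(a) f₀ = 89.41 Hz  (b) Q = 0.01815  (c) BW = 4927 Hz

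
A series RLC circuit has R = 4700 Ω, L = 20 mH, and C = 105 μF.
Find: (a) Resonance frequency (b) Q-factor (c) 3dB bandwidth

Step 1 — Resonance: ω₀ = 1/√(LC) = 1/√(0.02·0.000105) = 690.1 rad/s.
Step 2 — f₀ = ω₀/(2π) = 109.8 Hz.
Step 3 — Series Q: Q = ω₀L/R = 690.1·0.02/4700 = 0.002936.
Step 4 — Bandwidth: Δω = ω₀/Q = 2.35e+05 rad/s; BW = Δω/(2π) = 3.74e+04 Hz.

(a) f₀ = 109.8 Hz  (b) Q = 0.002936  (c) BW = 3.74e+04 Hz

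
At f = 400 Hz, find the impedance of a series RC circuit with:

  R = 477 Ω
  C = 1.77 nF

Step 1 — Angular frequency: ω = 2π·f = 2π·400 = 2513 rad/s.
Step 2 — Component impedances:
  R: Z = R = 477 Ω
  C: Z = 1/(jωC) = -j/(ω·C) = 0 - j2.248e+05 Ω
Step 3 — Series combination: Z_total = R + C = 477 - j2.248e+05 Ω = 2.248e+05∠-89.9° Ω.

Z = 477 - j2.248e+05 Ω = 2.248e+05∠-89.9° Ω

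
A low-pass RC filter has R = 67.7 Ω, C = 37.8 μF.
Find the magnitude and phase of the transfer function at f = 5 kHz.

Step 1 — Angular frequency: ω = 2π·5000 = 3.142e+04 rad/s.
Step 2 — Transfer function: H(jω) = 1/(1 + jωRC).
Step 3 — Denominator: 1 + jωRC = 1 + j·3.142e+04·67.7·3.78e-05 = 1 + j80.4.
Step 4 — H = 0.0001547 - j0.01244.
Step 5 — Magnitude: |H| = 0.01244 (-38.1 dB); phase: φ = -89.3°.

|H| = 0.01244 (-38.1 dB), φ = -89.3°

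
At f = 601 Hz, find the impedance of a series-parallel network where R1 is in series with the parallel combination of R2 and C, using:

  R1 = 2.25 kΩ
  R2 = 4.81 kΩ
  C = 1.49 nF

Step 1 — Angular frequency: ω = 2π·f = 2π·601 = 3776 rad/s.
Step 2 — Component impedances:
  R1: Z = R = 2250 Ω
  R2: Z = R = 4810 Ω
  C: Z = 1/(jωC) = -j/(ω·C) = 0 - j1.777e+05 Ω
Step 3 — Parallel branch: R2 || C = 1/(1/R2 + 1/C) = 4806 - j130.1 Ω.
Step 4 — Series with R1: Z_total = R1 + (R2 || C) = 7056 - j130.1 Ω = 7058∠-1.1° Ω.

Z = 7056 - j130.1 Ω = 7058∠-1.1° Ω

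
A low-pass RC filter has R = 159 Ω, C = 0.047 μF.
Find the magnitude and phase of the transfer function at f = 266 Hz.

Step 1 — Angular frequency: ω = 2π·266 = 1671 rad/s.
Step 2 — Transfer function: H(jω) = 1/(1 + jωRC).
Step 3 — Denominator: 1 + jωRC = 1 + j·1671·159·4.7e-08 = 1 + j0.01249.
Step 4 — H = 0.9998 - j0.01249.
Step 5 — Magnitude: |H| = 0.9999 (-0.0 dB); phase: φ = -0.7°.

|H| = 0.9999 (-0.0 dB), φ = -0.7°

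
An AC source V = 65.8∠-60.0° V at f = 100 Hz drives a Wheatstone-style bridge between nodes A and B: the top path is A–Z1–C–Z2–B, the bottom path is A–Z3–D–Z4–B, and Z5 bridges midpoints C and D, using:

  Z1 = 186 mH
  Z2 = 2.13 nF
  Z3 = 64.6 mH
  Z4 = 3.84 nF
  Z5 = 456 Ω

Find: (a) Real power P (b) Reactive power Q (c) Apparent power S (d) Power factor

Step 1 — Angular frequency: ω = 2π·f = 2π·100 = 628.3 rad/s.
Step 2 — Component impedances:
  Z1: Z = jωL = j·628.3·0.186 = 0 + j116.9 Ω
  Z2: Z = 1/(jωC) = -j/(ω·C) = 0 - j7.472e+05 Ω
  Z3: Z = jωL = j·628.3·0.0646 = 0 + j40.59 Ω
  Z4: Z = 1/(jωC) = -j/(ω·C) = 0 - j4.145e+05 Ω
  Z5: Z = R = 456 Ω
Step 3 — Bridge requires nodal analysis (the Z5 bridge couples midpoints C and D, so the two paths cannot be reduced to a simple series/parallel combination). Setting node B to ground and injecting 1 A at node A, the 3-node admittance system at A, C, D solves to V_A = Z_AB = 0.4763 - j2.666e+05 Ω = 2.666e+05∠-90.0° Ω.
Step 4 — Source phasor: V = 65.8∠-60.0° V = 32.9 - j56.98 V.
Step 5 — Current: I = V / Z = 0.0002138 + j0.0001234 A = 0.0002468∠30.0° A.
Step 6 — Complex power: S = V·I* = 2.902e-08 - j0.01624 VA.
Step 7 — Real power: P = Re(S) = 2.902e-08 W.
Step 8 — Reactive power: Q = Im(S) = -0.01624 VAR.
Step 9 — Apparent power: |S| = 0.01624 VA.
Step 10 — Power factor: PF = P/|S| = 1.787e-06 (leading).

(a) P = 2.902e-08 W  (b) Q = -0.01624 VAR  (c) S = 0.01624 VA  (d) PF = 1.787e-06 (leading)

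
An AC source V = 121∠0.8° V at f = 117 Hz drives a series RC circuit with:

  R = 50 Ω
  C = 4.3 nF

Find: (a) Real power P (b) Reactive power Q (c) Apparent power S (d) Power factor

Step 1 — Angular frequency: ω = 2π·f = 2π·117 = 735.1 rad/s.
Step 2 — Component impedances:
  R: Z = R = 50 Ω
  C: Z = 1/(jωC) = -j/(ω·C) = 0 - j3.163e+05 Ω
Step 3 — Series combination: Z_total = R + C = 50 - j3.163e+05 Ω = 3.163e+05∠-90.0° Ω.
Step 4 — Source phasor: V = 121∠0.8° V = 121 + j1.689 V.
Step 5 — Current: I = V / Z = -5.28e-06 + j0.0003825 A = 0.0003825∠90.8° A.
Step 6 — Complex power: S = V·I* = 7.315e-06 - j0.04628 VA.
Step 7 — Real power: P = Re(S) = 7.315e-06 W.
Step 8 — Reactive power: Q = Im(S) = -0.04628 VAR.
Step 9 — Apparent power: |S| = 0.04628 VA.
Step 10 — Power factor: PF = P/|S| = 0.0001581 (leading).

(a) P = 7.315e-06 W  (b) Q = -0.04628 VAR  (c) S = 0.04628 VA  (d) PF = 0.0001581 (leading)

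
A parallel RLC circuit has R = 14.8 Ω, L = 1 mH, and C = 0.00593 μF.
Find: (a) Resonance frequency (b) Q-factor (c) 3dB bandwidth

Step 1 — Resonance: ω₀ = 1/√(LC) = 1/√(0.001·5.93e-09) = 4.107e+05 rad/s.
Step 2 — f₀ = ω₀/(2π) = 6.536e+04 Hz.
Step 3 — Parallel Q: Q = R/(ω₀L) = 14.8/(4.107e+05·0.001) = 0.03604.
Step 4 — Bandwidth: Δω = ω₀/Q = 1.139e+07 rad/s; BW = Δω/(2π) = 1.813e+06 Hz.

(a) f₀ = 6.536e+04 Hz  (b) Q = 0.03604  (c) BW = 1.813e+06 Hz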